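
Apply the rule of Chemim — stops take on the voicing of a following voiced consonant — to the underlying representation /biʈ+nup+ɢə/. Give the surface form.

[biɖnubɢə]

The rule targets /ʈ/ (voiceless retroflex stop), which sits before the trigger /n/ (voiced).
The voiced retroflex stop is [ɖ], so /ʈ/ → [ɖ].
The same rule applies at the second boundary: /p/ → [b] next to /ɢ/.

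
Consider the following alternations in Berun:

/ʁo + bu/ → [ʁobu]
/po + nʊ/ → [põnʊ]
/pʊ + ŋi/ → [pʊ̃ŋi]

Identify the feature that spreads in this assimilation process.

The vowel /o/ surfaces as nasalised [õ] next to the following nasal /n/ — it has acquired the [+nasal] feature of its neighbour.
Likewise in the remaining data: /ʊ/ → [ʊ̃] before /ŋ/ — each time a vowel is nasalised next to a following nasal.
No change occurs in [ʁobu] because the vowel at the boundary is adjacent to an oral consonant, not a nasal (/o/ next to /b/).

nasality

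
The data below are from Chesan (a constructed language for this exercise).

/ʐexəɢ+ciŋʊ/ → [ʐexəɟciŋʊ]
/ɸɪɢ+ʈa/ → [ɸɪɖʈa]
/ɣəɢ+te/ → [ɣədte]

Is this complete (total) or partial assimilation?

partial assimilation

The segment that alternates is /ɢ/, which surfaces as [ɟ] when adjacent to /c/.
The change uvular → palatal matches the place of the following /c/, identifying this as place assimilation.
Manner and voice are unchanged, so the assimilation is partial, not total.
The same holds elsewhere in the data: /ɢ/ → [ɖ] before /ʈ/ (uvular → retroflex, matching retroflex); /ɢ/ → [d] before /t/ (uvular → alveolar, matching alveolar) — only place changes, and always toward the following segment.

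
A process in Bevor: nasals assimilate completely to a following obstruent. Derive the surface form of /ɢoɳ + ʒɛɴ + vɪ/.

[ɢoʒʒɛvvɪ]

/ɳ/ is the segment targeted by the rule; it sits immediately before /ʒ/, so it assimilates completely and surfaces as [ʒ].
At the second juncture, /ɴ/ likewise becomes [v] adjacent to /v/.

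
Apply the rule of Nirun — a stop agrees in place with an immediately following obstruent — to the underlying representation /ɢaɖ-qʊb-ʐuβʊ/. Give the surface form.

[ɢaɢqʊɖʐuβʊ]

/ɖ/ is a voiced retroflex stop. The following trigger /q/ is uvular, so /ɖ/ must become uvular as well.
A voiced uvular stop is [ɢ], so the surface segment is [ɢ].
The same rule applies at the second boundary: /b/ → [ɖ] next to /ʐ/.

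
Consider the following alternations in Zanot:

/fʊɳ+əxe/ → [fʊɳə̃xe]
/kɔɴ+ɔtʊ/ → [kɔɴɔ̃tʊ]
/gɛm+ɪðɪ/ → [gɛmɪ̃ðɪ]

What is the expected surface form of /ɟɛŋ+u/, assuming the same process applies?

The data show progressive nasality assimilation (vowel nasalisation): /ə/ → [ə̃] after /ɳ/; /ɔ/ → [ɔ̃] after /ɴ/; /ɪ/ → [ɪ̃] after /m/ — a vowel is nasalised by an immediately preceding nasal consonant.
/u/ sits next to the nasal /ŋ/ and is therefore nasalised to [ũ].

[ɟɛŋũ]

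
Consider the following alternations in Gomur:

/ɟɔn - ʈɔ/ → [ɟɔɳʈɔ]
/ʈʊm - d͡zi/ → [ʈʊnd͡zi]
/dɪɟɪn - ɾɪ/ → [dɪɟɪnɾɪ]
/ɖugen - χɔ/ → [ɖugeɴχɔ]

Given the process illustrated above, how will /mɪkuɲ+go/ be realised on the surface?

The data show regressive place assimilation: /n/ → [ɳ] before /ʈ/; /m/ → [n] before /d͡z/; /n/ → [ɴ] before /χ/. In each pair only place changes, matching the following consonant, while manner and voice stay constant.
Nothing changes in [dɪɟɪnɾɪ]: there the adjacent consonants already agree in place (/n/ and /ɾ/ are both alveolar), so this form is consistent with the same rule.
The rule targets /ɲ/ (voiced palatal nasal), which sits before the trigger /g/ (velar).
The voiced velar nasal is [ŋ], so /ɲ/ → [ŋ].

[mɪkuŋgo]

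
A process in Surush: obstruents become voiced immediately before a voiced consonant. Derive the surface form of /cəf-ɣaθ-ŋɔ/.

[cəvɣaðŋɔ]

/f/ is a voiceless labiodental fricative. The following trigger /ɣ/ is voiced, so /f/ must become voiced as well.
Changing only its voicing to voiced gives [v] — the voiced labiodental fricative.
At the second juncture, /θ/ likewise becomes [ð] adjacent to /ŋ/.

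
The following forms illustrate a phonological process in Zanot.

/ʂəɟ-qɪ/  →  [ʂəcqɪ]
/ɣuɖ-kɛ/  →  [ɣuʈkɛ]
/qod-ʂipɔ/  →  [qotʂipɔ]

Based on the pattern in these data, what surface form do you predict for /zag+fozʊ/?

The data show regressive voicing assimilation: /ɟ/ → [c] before /q/; /ɖ/ → [ʈ] before /k/; /d/ → [t] before /ʂ/. In each pair only voicing changes, matching the following consonant, while place and manner stay constant.
The rule targets /g/ (voiced velar stop), which sits before the trigger /f/ (voiceless).
Changing only its voicing to voiceless gives [k] — the voiceless velar stop.

[zakfozʊ]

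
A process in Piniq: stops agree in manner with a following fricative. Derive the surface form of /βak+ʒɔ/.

The rule targets /k/ (voiceless velar stop), which sits before the trigger /ʒ/ (fricative).
A voiceless velar fricative is [x], so the surface segment is [x].

[βaxʒɔ]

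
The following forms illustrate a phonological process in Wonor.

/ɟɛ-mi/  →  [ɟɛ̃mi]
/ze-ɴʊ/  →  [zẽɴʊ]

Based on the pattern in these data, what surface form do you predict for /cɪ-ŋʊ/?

[cɪ̃ŋʊ]

The data show regressive nasality assimilation (vowel nasalisation): /ɛ/ → [ɛ̃] before /m/; /e/ → [ẽ] before /ɴ/ — a vowel is nasalised by an immediately following nasal consonant.
/ɪ/ sits next to the nasal /ŋ/ and is therefore nasalised to [ɪ̃].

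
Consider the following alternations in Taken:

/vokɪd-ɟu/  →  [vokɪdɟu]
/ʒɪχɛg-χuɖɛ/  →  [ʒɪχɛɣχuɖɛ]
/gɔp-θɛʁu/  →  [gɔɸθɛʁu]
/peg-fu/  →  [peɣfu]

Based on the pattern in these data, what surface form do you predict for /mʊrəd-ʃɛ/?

The data show regressive manner assimilation: /g/ → [ɣ] before /χ/; /p/ → [ɸ] before /θ/; /g/ → [ɣ] before /f/. In each pair only manner changes, matching the following consonant, while place and voice stay constant.
Nothing changes in [vokɪdɟu]: there the adjacent consonants already agree in manner (/d/ and /ɟ/ are both stops), so this form is consistent with the same rule.
/d/ is a voiced alveolar stop. The following trigger /ʃ/ is a fricative, so /d/ must become a fricative as well.
Changing only its manner to fricative gives [z] — the voiced alveolar fricative.

[mʊrəzʃɛ]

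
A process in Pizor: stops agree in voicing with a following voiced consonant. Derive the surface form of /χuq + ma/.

[χuɢma]

/q/ is a voiceless uvular stop. The following trigger /m/ is voiced, so /q/ must become voiced as well.
Changing only its voicing to voiced gives [ɢ] — the voiced uvular stop.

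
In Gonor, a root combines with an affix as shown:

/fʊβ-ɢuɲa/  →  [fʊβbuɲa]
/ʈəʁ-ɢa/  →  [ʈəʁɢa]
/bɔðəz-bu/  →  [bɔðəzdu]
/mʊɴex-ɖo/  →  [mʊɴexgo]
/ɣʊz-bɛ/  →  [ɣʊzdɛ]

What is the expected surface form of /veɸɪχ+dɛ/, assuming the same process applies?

The data show progressive place assimilation: /ɢ/ → [b] after /β/; /b/ → [d] after /z/; /ɖ/ → [g] after /x/. In each pair only place changes, matching the preceding consonant, while manner and voice stay constant.
Nothing changes in [ʈəʁɢa]: there the adjacent consonants already agree in place (/ɢ/ and /ʁ/ are both uvular), so this form is consistent with the same rule.
The rule targets /d/ (voiced alveolar stop), which sits after the trigger /χ/ (uvular).
Changing only its place to uvular gives [ɢ] — the voiced uvular stop.

[veɸɪχɢɛ]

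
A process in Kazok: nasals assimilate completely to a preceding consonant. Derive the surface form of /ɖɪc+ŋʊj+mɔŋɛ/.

[ɖɪccʊjjɔŋɛ]

/ŋ/ is the segment targeted by the rule; it sits immediately after /c/, so it assimilates completely and surfaces as [c].
At the second juncture, /m/ likewise becomes [j] adjacent to /j/.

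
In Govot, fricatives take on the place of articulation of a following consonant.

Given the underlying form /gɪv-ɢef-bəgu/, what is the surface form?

[gɪʁɢeɸbəgu]

The rule targets /v/ (voiced labiodental fricative), which sits before the trigger /ɢ/ (uvular).
The voiced uvular fricative is [ʁ], so /v/ → [ʁ].
The same rule applies at the second boundary: /f/ → [ɸ] next to /b/.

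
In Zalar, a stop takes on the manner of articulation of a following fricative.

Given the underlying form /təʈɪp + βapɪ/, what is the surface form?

[təʈɪɸβapɪ]

The rule targets /p/ (voiceless bilabial stop), which sits before the trigger /β/ (fricative).
Changing only its manner to fricative gives [ɸ] — the voiceless bilabial fricative.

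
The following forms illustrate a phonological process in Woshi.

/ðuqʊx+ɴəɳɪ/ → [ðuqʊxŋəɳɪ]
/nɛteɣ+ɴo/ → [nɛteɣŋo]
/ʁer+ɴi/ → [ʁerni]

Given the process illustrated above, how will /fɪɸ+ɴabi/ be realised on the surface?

The data show progressive place assimilation: /ɴ/ → [ŋ] after /x/; /ɴ/ → [ŋ] after /ɣ/; /ɴ/ → [n] after /r/. In each pair only place changes, matching the preceding consonant, while manner and voice stay constant.
The rule targets /ɴ/ (voiced uvular nasal), which sits after the trigger /ɸ/ (bilabial).
The voiced bilabial nasal is [m], so /ɴ/ → [m].

[fɪɸmabi]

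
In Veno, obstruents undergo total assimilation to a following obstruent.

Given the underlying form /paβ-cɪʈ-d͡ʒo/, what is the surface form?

[paccɪd͡ʒd͡ʒo]

/β/ is the segment targeted by the rule; it sits immediately before /c/, so it assimilates completely and surfaces as [c].
At the second juncture, /ʈ/ likewise becomes [d͡ʒ] adjacent to /d͡ʒ/.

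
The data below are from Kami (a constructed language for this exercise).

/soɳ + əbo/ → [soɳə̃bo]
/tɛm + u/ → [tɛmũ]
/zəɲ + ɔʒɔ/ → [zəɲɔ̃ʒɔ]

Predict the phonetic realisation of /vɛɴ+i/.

[vɛɴĩ]

The data show progressive nasality assimilation (vowel nasalisation): /ə/ → [ə̃] after /ɳ/; /u/ → [ũ] after /m/; /ɔ/ → [ɔ̃] after /ɲ/ — a vowel is nasalised by an immediately preceding nasal consonant.
/i/ sits next to the nasal /ɴ/ and is therefore nasalised to [ĩ].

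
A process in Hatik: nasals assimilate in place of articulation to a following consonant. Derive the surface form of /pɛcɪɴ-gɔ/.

[pɛcɪŋgɔ]

/ɴ/ is a voiced uvular nasal. The following trigger /g/ is velar, so /ɴ/ must become velar as well.
A voiced velar nasal is [ŋ], so the surface segment is [ŋ].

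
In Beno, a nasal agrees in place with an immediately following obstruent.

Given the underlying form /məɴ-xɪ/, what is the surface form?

[məŋxɪ]

/ɴ/ is a voiced uvular nasal. The following trigger /x/ is velar, so /ɴ/ must become velar as well.
The voiced velar nasal is [ŋ], so /ɴ/ → [ŋ].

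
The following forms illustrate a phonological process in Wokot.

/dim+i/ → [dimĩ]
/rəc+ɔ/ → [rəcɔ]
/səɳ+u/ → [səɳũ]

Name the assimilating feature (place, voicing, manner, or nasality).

nasality

The vowel /i/ surfaces as nasalised [ĩ] next to the preceding nasal /m/ — it has acquired the [+nasal] feature of its neighbour.
Likewise in the remaining data: /u/ → [ũ] after /ɳ/ — each time a vowel is nasalised next to a preceding nasal.
No change occurs in [rəcɔ] because the vowel at the boundary is adjacent to an oral consonant, not a nasal (/ɔ/ next to /c/).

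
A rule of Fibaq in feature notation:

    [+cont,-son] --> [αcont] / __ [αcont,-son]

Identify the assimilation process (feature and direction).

regressive manner assimilation

The rule copies [cont] (continuancy) from the environment onto the target fricatives; since [±cont] encodes the stop/fricative manner contrast, the assimilating dimension is manner.
The conditioning segment sits to the right of the focus bar, meaning the trigger follows the segment that changes — regressive assimilation.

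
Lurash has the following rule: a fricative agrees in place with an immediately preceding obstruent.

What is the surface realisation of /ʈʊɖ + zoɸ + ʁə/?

[ʈʊɖʐoɸβə]

The rule targets /z/ (voiced alveolar fricative), which sits after the trigger /ɖ/ (retroflex).
A voiced retroflex fricative is [ʐ], so the surface segment is [ʐ].
At the second juncture, /ʁ/ likewise becomes [β] adjacent to /ɸ/.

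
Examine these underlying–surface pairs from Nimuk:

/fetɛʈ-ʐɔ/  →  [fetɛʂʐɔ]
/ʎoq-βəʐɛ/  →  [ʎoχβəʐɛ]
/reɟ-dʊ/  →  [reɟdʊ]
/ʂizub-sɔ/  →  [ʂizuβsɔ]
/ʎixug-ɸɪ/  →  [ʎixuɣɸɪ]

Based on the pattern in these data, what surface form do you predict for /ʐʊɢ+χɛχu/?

The data show regressive manner assimilation: /ʈ/ → [ʂ] before /ʐ/; /q/ → [χ] before /β/; /b/ → [β] before /s/; /g/ → [ɣ] before /ɸ/. In each pair only manner changes, matching the following consonant, while place and voice stay constant.
Nothing changes in [reɟdʊ]: there the adjacent consonants already agree in manner (/ɟ/ and /d/ are both stops), so this form is consistent with the same rule.
The rule targets /ɢ/ (voiced uvular stop), which sits before the trigger /χ/ (fricative).
A voiced uvular fricative is [ʁ], so the surface segment is [ʁ].

[ʐʊʁχɛχu]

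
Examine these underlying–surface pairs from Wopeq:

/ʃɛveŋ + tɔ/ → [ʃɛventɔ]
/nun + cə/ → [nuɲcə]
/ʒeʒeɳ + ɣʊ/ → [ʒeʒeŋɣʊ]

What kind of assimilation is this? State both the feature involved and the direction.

The segment that alternates is /ŋ/, which surfaces as [n] when adjacent to /t/.
/ŋ/ is velar while /t/ is alveolar; the output [n] is alveolar, matching the trigger — so the feature that spreads is place.
Manner and voice are unchanged, so the assimilation is partial, not total.
The other alternating forms pattern the same way: /n/ → [ɲ] before /c/ (alveolar → palatal, matching palatal); /ɳ/ → [ŋ] before /ɣ/ (retroflex → velar, matching velar) — only place changes, and always toward the following segment.
The trigger is the following segment, so the direction is regressive (anticipatory).

regressive place assimilation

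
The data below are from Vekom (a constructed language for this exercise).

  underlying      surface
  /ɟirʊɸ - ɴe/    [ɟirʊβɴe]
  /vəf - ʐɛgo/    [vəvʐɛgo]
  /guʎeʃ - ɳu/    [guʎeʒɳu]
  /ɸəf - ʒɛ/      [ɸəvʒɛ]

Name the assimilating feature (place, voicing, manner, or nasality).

Underlying /ɸ/ is realised as [β] next to /ɴ/; /ɴ/ itself does not change.
The change voiceless → voiced matches the voicing of the following /ɴ/, identifying this as voicing assimilation.
The other alternating forms pattern the same way: /f/ → [v] before /ʐ/ (voiceless → voiced, matching voiced); /ʃ/ → [ʒ] before /ɳ/ (voiceless → voiced, matching voiced); /f/ → [v] before /ʒ/ (voiceless → voiced, matching voiced) — only voicing changes, and always toward the following segment.

voicing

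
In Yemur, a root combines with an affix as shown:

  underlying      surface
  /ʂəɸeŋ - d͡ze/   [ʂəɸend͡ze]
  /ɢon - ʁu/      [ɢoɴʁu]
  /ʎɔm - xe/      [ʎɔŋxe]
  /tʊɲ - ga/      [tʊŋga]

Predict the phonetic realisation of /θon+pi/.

[θompi]

The data show regressive place assimilation: /ŋ/ → [n] before /d͡z/; /n/ → [ɴ] before /ʁ/; /m/ → [ŋ] before /x/; /ɲ/ → [ŋ] before /g/. In each pair only place changes, matching the following consonant, while manner and voice stay constant.
The rule targets /n/ (voiced alveolar nasal), which sits before the trigger /p/ (bilabial).
Changing only its place to bilabial gives [m] — the voiced bilabial nasal.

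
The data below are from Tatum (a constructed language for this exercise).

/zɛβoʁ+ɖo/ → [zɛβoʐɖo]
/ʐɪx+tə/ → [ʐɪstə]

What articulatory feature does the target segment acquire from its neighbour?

place

The segment that alternates is /ʁ/, which surfaces as [ʐ] when adjacent to /ɖ/.
The change uvular → retroflex matches the place of the following /ɖ/, identifying this as place assimilation.
The same holds elsewhere in the data: /x/ → [s] before /t/ (velar → alveolar, matching alveolar) — only place changes, and always toward the following segment.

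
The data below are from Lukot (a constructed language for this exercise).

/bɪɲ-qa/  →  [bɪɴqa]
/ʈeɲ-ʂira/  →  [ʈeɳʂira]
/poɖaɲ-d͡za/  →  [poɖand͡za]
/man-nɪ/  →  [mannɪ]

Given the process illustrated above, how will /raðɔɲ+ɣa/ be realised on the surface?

The data show regressive place assimilation: /ɲ/ → [ɴ] before /q/; /ɲ/ → [ɳ] before /ʂ/; /ɲ/ → [n] before /d͡z/. In each pair only place changes, matching the following consonant, while manner and voice stay constant.
No alternation appears in [mannɪ]: there the adjacent consonants already agree in place (/n/ and /n/ are both alveolar), so this form is consistent with the same rule.
The rule targets /ɲ/ (voiced palatal nasal), which sits before the trigger /ɣ/ (velar).
A voiced velar nasal is [ŋ], so the surface segment is [ŋ].

[raðɔŋɣa]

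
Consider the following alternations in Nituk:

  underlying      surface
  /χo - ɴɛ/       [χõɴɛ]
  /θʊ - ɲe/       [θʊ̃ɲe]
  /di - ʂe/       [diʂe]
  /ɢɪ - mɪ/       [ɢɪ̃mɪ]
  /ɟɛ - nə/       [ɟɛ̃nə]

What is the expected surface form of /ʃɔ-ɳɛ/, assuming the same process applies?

[ʃɔ̃ɳɛ]

The data show regressive nasality assimilation (vowel nasalisation): /o/ → [õ] before /ɴ/; /ʊ/ → [ʊ̃] before /ɲ/; /ɪ/ → [ɪ̃] before /m/; /ɛ/ → [ɛ̃] before /n/ — a vowel is nasalised by an immediately following nasal consonant.
No change occurs in [diʂe] because the vowel at the boundary is adjacent to an oral consonant, not a nasal (/i/ next to /ʂ/).
/ɔ/ sits next to the nasal /ɳ/ and is therefore nasalised to [ɔ̃].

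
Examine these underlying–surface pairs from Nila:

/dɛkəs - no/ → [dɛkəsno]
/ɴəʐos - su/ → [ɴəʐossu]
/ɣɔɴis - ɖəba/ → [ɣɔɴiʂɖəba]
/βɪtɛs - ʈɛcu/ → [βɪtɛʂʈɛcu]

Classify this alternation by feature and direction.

regressive place assimilation

The segment that alternates is /s/, which surfaces as [ʂ] when adjacent to /ɖ/.
/s/ is alveolar while /ɖ/ is retroflex; the output [ʂ] is retroflex, matching the trigger — so the feature that spreads is place.
Manner and voice are unchanged, so the assimilation is partial, not total.
The same holds elsewhere in the data: /s/ → [ʂ] before /ʈ/ (alveolar → retroflex, matching retroflex) — only place changes, and always toward the following segment.
No alternation appears in [dɛkəsno], [ɴəʐossu]: there the adjacent consonants already agree in place (/s/ and /n/ are both alveolar; /s/ and /s/ are both alveolar), so these forms are consistent with the same rule.
Since the segment that changes precedes the conditioning segment, the assimilation is regressive.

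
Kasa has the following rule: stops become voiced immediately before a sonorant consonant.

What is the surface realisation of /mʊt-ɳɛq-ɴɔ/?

[mʊdɳɛɢɴɔ]

/t/ is a voiceless alveolar stop. The following trigger /ɳ/ is voiced, so /t/ must become voiced as well.
A voiced alveolar stop is [d], so the surface segment is [d].
The same rule applies at the second boundary: /q/ → [ɢ] next to /ɴ/.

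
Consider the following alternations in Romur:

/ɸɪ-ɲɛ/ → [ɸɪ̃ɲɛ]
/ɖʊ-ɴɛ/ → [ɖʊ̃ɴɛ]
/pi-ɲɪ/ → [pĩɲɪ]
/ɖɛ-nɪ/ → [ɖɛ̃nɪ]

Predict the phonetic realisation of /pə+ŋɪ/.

The data show regressive nasality assimilation (vowel nasalisation): /ɪ/ → [ɪ̃] before /ɲ/; /ʊ/ → [ʊ̃] before /ɴ/; /i/ → [ĩ] before /ɲ/; /ɛ/ → [ɛ̃] before /n/ — a vowel is nasalised by an immediately following nasal consonant.
/ə/ sits next to the nasal /ŋ/ and is therefore nasalised to [ə̃].

[pə̃ŋɪ]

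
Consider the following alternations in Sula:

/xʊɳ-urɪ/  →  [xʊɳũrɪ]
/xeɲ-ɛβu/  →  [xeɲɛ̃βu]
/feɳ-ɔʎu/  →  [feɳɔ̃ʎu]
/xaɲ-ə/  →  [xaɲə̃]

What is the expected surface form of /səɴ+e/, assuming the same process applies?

[səɴẽ]

The data show progressive nasality assimilation (vowel nasalisation): /u/ → [ũ] after /ɳ/; /ɛ/ → [ɛ̃] after /ɲ/; /ɔ/ → [ɔ̃] after /ɳ/; /ə/ → [ə̃] after /ɲ/ — a vowel is nasalised by an immediately preceding nasal consonant.
/e/ sits next to the nasal /ɴ/ and is therefore nasalised to [ẽ].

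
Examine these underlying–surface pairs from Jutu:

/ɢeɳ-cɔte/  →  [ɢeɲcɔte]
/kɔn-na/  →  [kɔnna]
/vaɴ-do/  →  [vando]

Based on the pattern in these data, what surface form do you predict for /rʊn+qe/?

The data show regressive place assimilation: /ɳ/ → [ɲ] before /c/; /ɴ/ → [n] before /d/. In each pair only place changes, matching the following consonant, while manner and voice stay constant.
No alternation appears in [kɔnna]: there the adjacent consonants already agree in place (/n/ and /n/ are both alveolar), so this form is consistent with the same rule.
The rule targets /n/ (voiced alveolar nasal), which sits before the trigger /q/ (uvular).
Changing only its place to uvular gives [ɴ] — the voiced uvular nasal.

[rʊɴqe]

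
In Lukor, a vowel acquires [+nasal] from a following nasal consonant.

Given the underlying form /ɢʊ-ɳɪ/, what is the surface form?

[ɢʊ̃ɳɪ]

/ʊ/ sits next to the nasal /ɳ/ and is therefore nasalised to [ʊ̃].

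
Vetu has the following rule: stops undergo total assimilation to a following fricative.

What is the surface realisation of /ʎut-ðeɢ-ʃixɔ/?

[ʎuððeʃʃixɔ]

/t/ is the segment targeted by the rule; it sits immediately before /ð/, so it assimilates completely and surfaces as [ð].
The same rule applies at the second boundary: /ɢ/ → [ʃ] next to /ʃ/.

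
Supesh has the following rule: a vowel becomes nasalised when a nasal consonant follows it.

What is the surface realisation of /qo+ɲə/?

The vowel /o/ is adjacent to the following nasal /ɲ/, so it acquires [+nasal] and surfaces as [õ].

[qõɲə]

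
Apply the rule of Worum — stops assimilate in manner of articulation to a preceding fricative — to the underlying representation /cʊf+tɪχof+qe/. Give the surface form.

[cʊfsɪχofχe]

The rule targets /t/ (voiceless alveolar stop), which sits after the trigger /f/ (fricative).
A voiceless alveolar fricative is [s], so the surface segment is [s].
The same rule applies at the second boundary: /q/ → [χ] next to /f/.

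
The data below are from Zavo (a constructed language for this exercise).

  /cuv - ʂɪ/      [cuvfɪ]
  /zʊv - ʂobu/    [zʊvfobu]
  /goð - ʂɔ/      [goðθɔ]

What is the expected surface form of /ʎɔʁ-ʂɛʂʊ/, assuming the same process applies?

[ʎɔʁχɛʂʊ]

The data show progressive place assimilation: /ʂ/ → [f] after /v/; /ʂ/ → [θ] after /ð/. In each pair only place changes, matching the preceding consonant, while manner and voice stay constant.
The rule targets /ʂ/ (voiceless retroflex fricative), which sits after the trigger /ʁ/ (uvular).
A voiceless uvular fricative is [χ], so the surface segment is [χ].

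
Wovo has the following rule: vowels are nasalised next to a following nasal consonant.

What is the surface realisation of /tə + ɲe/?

The vowel /ə/ is adjacent to the following nasal /ɲ/, so it acquires [+nasal] and surfaces as [ə̃].

[tə̃ɲe]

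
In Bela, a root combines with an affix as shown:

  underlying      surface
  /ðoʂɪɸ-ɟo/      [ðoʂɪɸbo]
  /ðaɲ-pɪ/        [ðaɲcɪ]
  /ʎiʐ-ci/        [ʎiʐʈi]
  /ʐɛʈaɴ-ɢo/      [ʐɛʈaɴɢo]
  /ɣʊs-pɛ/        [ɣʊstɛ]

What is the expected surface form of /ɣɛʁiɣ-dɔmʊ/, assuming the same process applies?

[ɣɛʁiɣgɔmʊ]

The data show progressive place assimilation: /ɟ/ → [b] after /ɸ/; /p/ → [c] after /ɲ/; /c/ → [ʈ] after /ʐ/; /p/ → [t] after /s/. In each pair only place changes, matching the preceding consonant, while manner and voice stay constant.
No alternation appears in [ʐɛʈaɴɢo]: there the adjacent consonants already agree in place (/ɢ/ and /ɴ/ are both uvular), so this form is consistent with the same rule.
The rule targets /d/ (voiced alveolar stop), which sits after the trigger /ɣ/ (velar).
The voiced velar stop is [g], so /d/ → [g].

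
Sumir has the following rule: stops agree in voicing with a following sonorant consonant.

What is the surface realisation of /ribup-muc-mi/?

[ribubmuɟmi]

/p/ is a voiceless bilabial stop. The following trigger /m/ is voiced, so /p/ must become voiced as well.
Changing only its voicing to voiced gives [b] — the voiced bilabial stop.
At the second juncture, /c/ likewise becomes [ɟ] adjacent to /m/.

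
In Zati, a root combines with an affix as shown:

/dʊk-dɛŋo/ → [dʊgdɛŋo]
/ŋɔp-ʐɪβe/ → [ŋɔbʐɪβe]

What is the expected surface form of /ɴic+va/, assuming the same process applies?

The data show regressive voicing assimilation: /k/ → [g] before /d/; /p/ → [b] before /ʐ/. In each pair only voicing changes, matching the following consonant, while place and manner stay constant.
/c/ is a voiceless palatal stop. The following trigger /v/ is voiced, so /c/ must become voiced as well.
A voiced palatal stop is [ɟ], so the surface segment is [ɟ].

[ɴiɟva]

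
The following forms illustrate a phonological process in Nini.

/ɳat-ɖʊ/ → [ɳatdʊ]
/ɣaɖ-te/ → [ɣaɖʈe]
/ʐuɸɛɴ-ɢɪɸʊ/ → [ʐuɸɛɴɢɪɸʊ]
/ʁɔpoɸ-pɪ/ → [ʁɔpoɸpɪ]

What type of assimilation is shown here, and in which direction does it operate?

The segment that alternates is /ɖ/, which surfaces as [d] when adjacent to /t/.
/ɖ/ is retroflex while /t/ is alveolar; the output [d] is alveolar, matching the trigger — so the feature that spreads is place.
Manner and voice are unchanged, so the assimilation is partial, not total.
The other alternating form patterns the same way: /t/ → [ʈ] after /ɖ/ (alveolar → retroflex, matching retroflex) — only place changes, and always toward the preceding segment.
No alternation appears in [ʐuɸɛɴɢɪɸʊ], [ʁɔpoɸpɪ]: there the adjacent consonants already agree in place (/ɢ/ and /ɴ/ are both uvular; /p/ and /ɸ/ are both bilabial), so these forms are consistent with the same rule.
The trigger is the preceding segment, so the direction is progressive (perseverative).

progressive place assimilation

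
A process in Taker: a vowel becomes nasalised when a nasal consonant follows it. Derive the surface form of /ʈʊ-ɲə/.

[ʈʊ̃ɲə]

The vowel /ʊ/ is adjacent to the following nasal /ɲ/, so it acquires [+nasal] and surfaces as [ʊ̃].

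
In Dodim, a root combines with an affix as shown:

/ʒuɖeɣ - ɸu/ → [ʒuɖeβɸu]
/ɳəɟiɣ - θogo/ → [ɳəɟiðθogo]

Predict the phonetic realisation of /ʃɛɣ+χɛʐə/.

The data show regressive place assimilation: /ɣ/ → [β] before /ɸ/; /ɣ/ → [ð] before /θ/. In each pair only place changes, matching the following consonant, while manner and voice stay constant.
The rule targets /ɣ/ (voiced velar fricative), which sits before the trigger /χ/ (uvular).
Changing only its place to uvular gives [ʁ] — the voiced uvular fricative.

[ʃɛʁχɛʐə]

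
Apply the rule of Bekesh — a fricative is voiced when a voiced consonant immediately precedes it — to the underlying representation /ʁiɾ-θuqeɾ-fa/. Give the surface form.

[ʁiɾðuqeɾva]

/θ/ is a voiceless dental fricative. The preceding trigger /ɾ/ is voiced, so /θ/ must become voiced as well.
The voiced dental fricative is [ð], so /θ/ → [ð].
The same rule applies at the second boundary: /f/ → [v] next to /ɾ/.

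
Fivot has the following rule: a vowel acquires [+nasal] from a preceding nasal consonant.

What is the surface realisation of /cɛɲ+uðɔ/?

/u/ sits next to the nasal /ɲ/ and is therefore nasalised to [ũ].

[cɛɲũðɔ]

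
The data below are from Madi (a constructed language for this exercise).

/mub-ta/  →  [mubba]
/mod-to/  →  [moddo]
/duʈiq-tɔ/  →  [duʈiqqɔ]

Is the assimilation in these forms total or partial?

total assimilation

Comparing underlying and surface forms, /t/ → [b] is the alternation; the neighbouring /b/ is constant.
The output [b] is identical to the trigger /b/ — every feature (place, manner, voicing) has been copied — so this is total assimilation.
The remaining alternations confirm this: /t/ → [d] after /d/; /t/ → [q] after /q/ — in each case the output is a copy of the preceding consonant.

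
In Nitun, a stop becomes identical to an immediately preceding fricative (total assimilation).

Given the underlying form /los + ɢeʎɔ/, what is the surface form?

/ɢ/ is the segment targeted by the rule; it sits immediately after /s/, so it assimilates completely and surfaces as [s].

[losseʎɔ]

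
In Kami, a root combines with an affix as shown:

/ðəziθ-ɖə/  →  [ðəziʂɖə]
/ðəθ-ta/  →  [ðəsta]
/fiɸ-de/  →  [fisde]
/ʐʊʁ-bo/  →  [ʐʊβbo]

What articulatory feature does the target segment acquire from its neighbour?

Underlying /θ/ is realised as [ʂ] next to /ɖ/; /ɖ/ itself does not change.
/θ/ is dental while /ɖ/ is retroflex; the output [ʂ] is retroflex, matching the trigger — so the feature that spreads is place.
Checking the remaining alternations: /θ/ → [s] before /t/ (dental → alveolar, matching alveolar); /ɸ/ → [s] before /d/ (bilabial → alveolar, matching alveolar); /ʁ/ → [β] before /b/ (uvular → bilabial, matching bilabial) — only place changes, and always toward the following segment.

place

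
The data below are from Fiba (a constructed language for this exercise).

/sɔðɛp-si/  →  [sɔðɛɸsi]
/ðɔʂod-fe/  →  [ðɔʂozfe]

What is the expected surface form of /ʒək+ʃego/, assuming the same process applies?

The data show regressive manner assimilation: /p/ → [ɸ] before /s/; /d/ → [z] before /f/. In each pair only manner changes, matching the following consonant, while place and voice stay constant.
The rule targets /k/ (voiceless velar stop), which sits before the trigger /ʃ/ (fricative).
Changing only its manner to fricative gives [x] — the voiceless velar fricative.

[ʒəxʃego]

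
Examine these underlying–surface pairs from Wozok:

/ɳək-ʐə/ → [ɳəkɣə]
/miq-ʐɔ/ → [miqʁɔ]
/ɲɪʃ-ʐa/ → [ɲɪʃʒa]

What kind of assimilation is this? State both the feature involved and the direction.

progressive place assimilation

Underlying /ʐ/ is realised as [ɣ] next to /k/; /k/ itself does not change.
The change retroflex → velar matches the place of the preceding /k/, identifying this as place assimilation.
Manner and voice are unchanged, so the assimilation is partial, not total.
Checking the remaining alternations: /ʐ/ → [ʁ] after /q/ (retroflex → uvular, matching uvular); /ʐ/ → [ʒ] after /ʃ/ (retroflex → postalveolar, matching postalveolar) — only place changes, and always toward the preceding segment.
The trigger is the preceding segment, so the direction is progressive (perseverative).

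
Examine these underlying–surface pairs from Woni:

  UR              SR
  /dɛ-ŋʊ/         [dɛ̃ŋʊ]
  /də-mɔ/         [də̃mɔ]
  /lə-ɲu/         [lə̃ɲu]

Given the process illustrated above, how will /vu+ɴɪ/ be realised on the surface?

The data show regressive nasality assimilation (vowel nasalisation): /ɛ/ → [ɛ̃] before /ŋ/; /ə/ → [ə̃] before /m/; /ə/ → [ə̃] before /ɲ/ — a vowel is nasalised by an immediately following nasal consonant.
/u/ sits next to the nasal /ɴ/ and is therefore nasalised to [ũ].

[vũɴɪ]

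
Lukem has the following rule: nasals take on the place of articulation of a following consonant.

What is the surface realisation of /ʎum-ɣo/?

The rule targets /m/ (voiced bilabial nasal), which sits before the trigger /ɣ/ (velar).
A voiced velar nasal is [ŋ], so the surface segment is [ŋ].

[ʎuŋɣo]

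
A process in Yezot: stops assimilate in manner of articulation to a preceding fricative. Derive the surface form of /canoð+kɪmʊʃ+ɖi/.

The rule targets /k/ (voiceless velar stop), which sits after the trigger /ð/ (fricative).
Changing only its manner to fricative gives [x] — the voiceless velar fricative.
The same rule applies at the second boundary: /ɖ/ → [ʐ] next to /ʃ/.

[canoðxɪmʊʃʐi]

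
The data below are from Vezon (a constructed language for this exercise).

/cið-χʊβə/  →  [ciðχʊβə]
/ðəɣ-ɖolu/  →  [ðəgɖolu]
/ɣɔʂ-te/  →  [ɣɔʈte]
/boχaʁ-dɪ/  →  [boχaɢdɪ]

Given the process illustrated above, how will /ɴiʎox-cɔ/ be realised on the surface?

[ɴiʎokcɔ]

The data show regressive manner assimilation: /ɣ/ → [g] before /ɖ/; /ʂ/ → [ʈ] before /t/; /ʁ/ → [ɢ] before /d/. In each pair only manner changes, matching the following consonant, while place and voice stay constant.
No alternation appears in [ciðχʊβə]: there the adjacent consonants already agree in manner (/ð/ and /χ/ are both fricatives), so this form is consistent with the same rule.
The rule targets /x/ (voiceless velar fricative), which sits before the trigger /c/ (stop).
A voiceless velar stop is [k], so the surface segment is [k].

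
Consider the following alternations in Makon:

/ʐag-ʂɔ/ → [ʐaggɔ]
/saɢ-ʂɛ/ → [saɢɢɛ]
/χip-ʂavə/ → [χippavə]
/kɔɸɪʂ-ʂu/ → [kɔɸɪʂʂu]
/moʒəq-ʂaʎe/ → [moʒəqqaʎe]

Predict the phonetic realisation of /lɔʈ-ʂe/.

[lɔʈʈe]

The data show progressive total assimilation (/ʂ/ → [g] after /g/; /ʂ/ → [ɢ] after /ɢ/; /ʂ/ → [p] after /p/; /ʂ/ → [q] after /q/): in every case the target segment becomes identical to its preceding neighbour, copying more than a single feature.
In [kɔɸɪʂʂu] the two consonants at the boundary are already identical (/ʂ/ + /ʂ/), so the rule applies vacuously and nothing changes.
/ʂ/ is the segment targeted by the rule; it sits immediately after /ʈ/, so it assimilates completely and surfaces as [ʈ].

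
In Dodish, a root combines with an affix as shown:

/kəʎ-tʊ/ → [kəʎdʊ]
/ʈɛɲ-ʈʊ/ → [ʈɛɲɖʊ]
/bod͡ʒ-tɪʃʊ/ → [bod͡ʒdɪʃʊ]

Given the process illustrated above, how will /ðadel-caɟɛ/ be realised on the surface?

[ðadelɟaɟɛ]

The data show progressive voicing assimilation: /t/ → [d] after /ʎ/; /ʈ/ → [ɖ] after /ɲ/; /t/ → [d] after /d͡ʒ/. In each pair only voicing changes, matching the preceding consonant, while place and manner stay constant.
/c/ is a voiceless palatal stop. The preceding trigger /l/ is voiced, so /c/ must become voiced as well.
Changing only its voicing to voiced gives [ɟ] — the voiced palatal stop.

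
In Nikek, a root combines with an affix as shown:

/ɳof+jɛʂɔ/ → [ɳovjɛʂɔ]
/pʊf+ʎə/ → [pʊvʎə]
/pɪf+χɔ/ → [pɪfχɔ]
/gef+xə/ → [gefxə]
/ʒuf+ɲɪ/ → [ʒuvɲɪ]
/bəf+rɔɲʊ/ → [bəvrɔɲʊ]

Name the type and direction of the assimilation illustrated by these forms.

regressive voicing assimilation

The segment that alternates is /f/, which surfaces as [v] when adjacent to /j/.
The change voiceless → voiced matches the voicing of the following /j/, identifying this as voicing assimilation.
Place and manner are unchanged, so the assimilation is partial, not total.
The same holds elsewhere in the data: /f/ → [v] before /ʎ/ (voiceless → voiced, matching voiced); /f/ → [v] before /ɲ/ (voiceless → voiced, matching voiced); /f/ → [v] before /r/ (voiceless → voiced, matching voiced) — only voicing changes, and always toward the following segment.
Nothing changes in [pɪfχɔ], [gefxə]: there the adjacent consonants already agree in voicing (/f/ and /χ/ are both voiceless; /f/ and /x/ are both voiceless), so these forms are consistent with the same rule.
The trigger is the following segment, so the direction is regressive (anticipatory).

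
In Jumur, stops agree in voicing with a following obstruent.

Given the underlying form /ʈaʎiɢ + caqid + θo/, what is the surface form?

[ʈaʎiqcaqitθo]

The rule targets /ɢ/ (voiced uvular stop), which sits before the trigger /c/ (voiceless).
The voiceless uvular stop is [q], so /ɢ/ → [q].
At the second juncture, /d/ likewise becomes [t] adjacent to /θ/.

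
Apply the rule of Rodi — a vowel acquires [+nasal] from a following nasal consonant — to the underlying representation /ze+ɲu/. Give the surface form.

The vowel /e/ is adjacent to the following nasal /ɲ/, so it acquires [+nasal] and surfaces as [ẽ].

[zẽɲu]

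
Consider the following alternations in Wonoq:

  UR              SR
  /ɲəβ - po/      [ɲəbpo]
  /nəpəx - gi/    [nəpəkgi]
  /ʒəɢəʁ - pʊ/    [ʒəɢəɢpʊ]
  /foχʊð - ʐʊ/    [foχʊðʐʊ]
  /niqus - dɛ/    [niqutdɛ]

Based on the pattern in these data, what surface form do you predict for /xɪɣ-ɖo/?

[xɪgɖo]

The data show regressive manner assimilation: /β/ → [b] before /p/; /x/ → [k] before /g/; /ʁ/ → [ɢ] before /p/; /s/ → [t] before /d/. In each pair only manner changes, matching the following consonant, while place and voice stay constant.
No alternation appears in [foχʊðʐʊ]: there the adjacent consonants already agree in manner (/ð/ and /ʐ/ are both fricatives), so this form is consistent with the same rule.
/ɣ/ is a voiced velar fricative. The following trigger /ɖ/ is a stop, so /ɣ/ must become a stop as well.
The voiced velar stop is [g], so /ɣ/ → [g].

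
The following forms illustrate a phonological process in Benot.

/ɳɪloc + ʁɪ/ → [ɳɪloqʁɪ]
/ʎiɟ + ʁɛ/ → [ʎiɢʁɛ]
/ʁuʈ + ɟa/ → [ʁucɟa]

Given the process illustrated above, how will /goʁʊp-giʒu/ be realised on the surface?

The data show regressive place assimilation: /c/ → [q] before /ʁ/; /ɟ/ → [ɢ] before /ʁ/; /ʈ/ → [c] before /ɟ/. In each pair only place changes, matching the following consonant, while manner and voice stay constant.
The rule targets /p/ (voiceless bilabial stop), which sits before the trigger /g/ (velar).
The voiceless velar stop is [k], so /p/ → [k].

[goʁʊkgiʒu]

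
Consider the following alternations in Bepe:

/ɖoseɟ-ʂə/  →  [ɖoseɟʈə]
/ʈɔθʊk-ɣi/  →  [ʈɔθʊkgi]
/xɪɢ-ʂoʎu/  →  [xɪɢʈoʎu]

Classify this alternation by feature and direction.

progressive manner assimilation

Comparing underlying and surface forms, /ʂ/ → [ʈ] is the alternation; the neighbouring /ɟ/ is constant.
The change fricative → stop matches the manner of the preceding /ɟ/, identifying this as manner assimilation.
Place and voice are unchanged, so the assimilation is partial, not total.
The other alternating forms pattern the same way: /ɣ/ → [g] after /k/ (fricative → stop, matching a stop); /ʂ/ → [ʈ] after /ɢ/ (fricative → stop, matching a stop) — only manner changes, and always toward the preceding segment.
Since the segment that changes follows the conditioning segment, the assimilation is progressive.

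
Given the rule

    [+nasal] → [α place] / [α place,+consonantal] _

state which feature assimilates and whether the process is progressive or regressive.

progressive place assimilation

The shared variable α links the value of the place features (abbreviated [place]) on the target to the same value on the neighbouring segment, so place is the feature that assimilates.
The conditioning segment sits to the left of the focus bar, meaning the trigger precedes the segment that changes — progressive assimilation.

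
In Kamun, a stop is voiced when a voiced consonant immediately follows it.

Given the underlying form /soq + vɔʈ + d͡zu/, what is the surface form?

/q/ is a voiceless uvular stop. The following trigger /v/ is voiced, so /q/ must become voiced as well.
The voiced uvular stop is [ɢ], so /q/ → [ɢ].
At the second juncture, /ʈ/ likewise becomes [ɖ] adjacent to /d͡z/.

[soɢvɔɖd͡zu]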